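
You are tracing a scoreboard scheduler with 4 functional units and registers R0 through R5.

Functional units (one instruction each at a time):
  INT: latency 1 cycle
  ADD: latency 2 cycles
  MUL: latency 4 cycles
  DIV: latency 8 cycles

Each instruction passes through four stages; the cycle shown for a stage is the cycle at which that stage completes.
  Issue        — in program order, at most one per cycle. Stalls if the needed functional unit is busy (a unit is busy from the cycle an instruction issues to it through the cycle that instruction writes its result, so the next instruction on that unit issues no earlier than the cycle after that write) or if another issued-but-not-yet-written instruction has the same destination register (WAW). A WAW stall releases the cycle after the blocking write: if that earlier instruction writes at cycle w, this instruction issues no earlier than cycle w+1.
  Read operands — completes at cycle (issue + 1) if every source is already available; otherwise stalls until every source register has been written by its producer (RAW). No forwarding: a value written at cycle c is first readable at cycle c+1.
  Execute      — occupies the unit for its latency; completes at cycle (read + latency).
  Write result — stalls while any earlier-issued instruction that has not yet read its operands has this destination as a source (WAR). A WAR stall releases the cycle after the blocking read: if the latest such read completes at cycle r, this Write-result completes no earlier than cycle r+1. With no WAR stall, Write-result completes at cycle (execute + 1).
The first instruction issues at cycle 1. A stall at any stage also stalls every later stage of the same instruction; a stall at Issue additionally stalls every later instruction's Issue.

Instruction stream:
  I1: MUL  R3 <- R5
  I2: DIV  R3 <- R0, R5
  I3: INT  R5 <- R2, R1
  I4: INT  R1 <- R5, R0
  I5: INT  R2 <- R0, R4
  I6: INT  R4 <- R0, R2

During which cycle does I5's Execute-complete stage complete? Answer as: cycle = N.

c1: I1 dispatched to MUL
c2: I1 operands ready
c6: I1 complete
c7: R3←I1
c8: I2 dispatched to DIV
c9: I2 operands ready; I3 dispatched to INT
c10: I3 operands ready
c11: I3 complete
c12: R5←I3
c13: I4 dispatched to INT
c14: I4 operands ready
c15: I4 complete
c16: R1←I4
c17: I2 complete; I5 dispatched to INT
c18: R3←I2; I5 operands ready
c19: I5 complete
c20: R2←I5
c21: I6 dispatched to INT
c22: I6 operands ready
c23: I6 complete
c24: R4←I6

cycle = 19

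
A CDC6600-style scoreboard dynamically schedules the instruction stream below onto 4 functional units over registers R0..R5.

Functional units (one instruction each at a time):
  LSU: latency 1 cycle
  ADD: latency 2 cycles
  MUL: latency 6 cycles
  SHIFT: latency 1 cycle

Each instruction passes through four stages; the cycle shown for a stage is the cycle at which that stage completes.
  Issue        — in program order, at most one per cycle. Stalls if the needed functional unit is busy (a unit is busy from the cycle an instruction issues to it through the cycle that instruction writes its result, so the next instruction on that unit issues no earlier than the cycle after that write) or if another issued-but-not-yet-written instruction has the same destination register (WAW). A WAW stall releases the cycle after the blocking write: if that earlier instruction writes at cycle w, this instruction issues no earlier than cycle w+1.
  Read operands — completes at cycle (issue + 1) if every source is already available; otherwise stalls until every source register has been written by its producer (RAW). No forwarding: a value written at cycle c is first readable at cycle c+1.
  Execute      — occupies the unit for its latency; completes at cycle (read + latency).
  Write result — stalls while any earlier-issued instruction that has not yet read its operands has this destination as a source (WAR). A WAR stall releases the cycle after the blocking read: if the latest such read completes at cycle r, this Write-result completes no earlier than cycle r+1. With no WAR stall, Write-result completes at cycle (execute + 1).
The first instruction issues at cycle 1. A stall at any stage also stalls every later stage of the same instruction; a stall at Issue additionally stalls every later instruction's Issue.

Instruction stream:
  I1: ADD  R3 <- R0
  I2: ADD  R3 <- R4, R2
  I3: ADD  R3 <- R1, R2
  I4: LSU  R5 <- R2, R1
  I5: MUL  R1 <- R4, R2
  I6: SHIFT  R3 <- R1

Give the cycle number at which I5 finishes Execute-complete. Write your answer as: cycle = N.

cycle 1: I1→ADD
cycle 2: I1 RO
cycle 4: I1 EX
cycle 5: I1 WR R3
cycle 6: I2→ADD
cycle 7: I2 RO
cycle 9: I2 EX
cycle 10: I2 WR R3
cycle 11: I3→ADD
cycle 12: I3 RO | I4→LSU
cycle 13: I4 RO | I5→MUL
cycle 14: I3 EX | I4 EX | I5 RO
cycle 15: I3 WR R3 | I4 WR R5
cycle 16: I6→SHIFT
cycle 20: I5 EX
cycle 21: I5 WR R1
cycle 22: I6 RO
cycle 23: I6 EX
cycle 24: I6 WR R3

cycle = 20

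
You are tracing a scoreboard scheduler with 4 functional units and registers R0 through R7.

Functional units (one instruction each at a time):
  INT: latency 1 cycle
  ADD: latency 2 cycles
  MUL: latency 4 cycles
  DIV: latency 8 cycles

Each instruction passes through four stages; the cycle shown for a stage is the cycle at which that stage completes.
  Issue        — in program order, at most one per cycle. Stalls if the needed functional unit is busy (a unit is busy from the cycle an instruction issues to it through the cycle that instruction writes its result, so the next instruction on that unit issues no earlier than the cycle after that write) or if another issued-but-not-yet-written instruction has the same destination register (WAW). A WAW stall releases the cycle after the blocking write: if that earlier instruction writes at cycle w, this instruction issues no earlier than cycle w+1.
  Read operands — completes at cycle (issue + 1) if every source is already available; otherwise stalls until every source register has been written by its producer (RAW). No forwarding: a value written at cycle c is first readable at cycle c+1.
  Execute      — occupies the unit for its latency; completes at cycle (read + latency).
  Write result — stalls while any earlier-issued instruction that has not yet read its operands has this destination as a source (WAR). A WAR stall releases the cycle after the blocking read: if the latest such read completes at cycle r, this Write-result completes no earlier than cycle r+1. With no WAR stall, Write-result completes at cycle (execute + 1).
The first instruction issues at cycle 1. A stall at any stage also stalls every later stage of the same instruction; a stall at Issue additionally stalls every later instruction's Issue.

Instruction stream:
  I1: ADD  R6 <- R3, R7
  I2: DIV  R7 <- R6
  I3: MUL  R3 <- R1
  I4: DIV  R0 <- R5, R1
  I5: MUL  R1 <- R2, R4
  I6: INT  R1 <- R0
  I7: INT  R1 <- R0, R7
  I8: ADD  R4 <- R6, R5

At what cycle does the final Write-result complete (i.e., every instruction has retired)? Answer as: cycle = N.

I1 -> (1, 2, 4, 5)
I2 -> (2, 6, 14, 15)  // RAW R6: wait I1 write@5
I3 -> (3, 4, 8, 9)
I4 -> (16, 17, 25, 26)  // struct: DIV busy until I2 writes@15
I5 -> (17, 18, 22, 23)
I6 -> (24, 27, 28, 29)  // WAW R1: wait I5 write@23, RAW R0: wait I4 write@26
I7 -> (30, 31, 32, 33)  // struct: INT busy until I6 writes@29
I8 -> (31, 32, 34, 35)

cycle = 35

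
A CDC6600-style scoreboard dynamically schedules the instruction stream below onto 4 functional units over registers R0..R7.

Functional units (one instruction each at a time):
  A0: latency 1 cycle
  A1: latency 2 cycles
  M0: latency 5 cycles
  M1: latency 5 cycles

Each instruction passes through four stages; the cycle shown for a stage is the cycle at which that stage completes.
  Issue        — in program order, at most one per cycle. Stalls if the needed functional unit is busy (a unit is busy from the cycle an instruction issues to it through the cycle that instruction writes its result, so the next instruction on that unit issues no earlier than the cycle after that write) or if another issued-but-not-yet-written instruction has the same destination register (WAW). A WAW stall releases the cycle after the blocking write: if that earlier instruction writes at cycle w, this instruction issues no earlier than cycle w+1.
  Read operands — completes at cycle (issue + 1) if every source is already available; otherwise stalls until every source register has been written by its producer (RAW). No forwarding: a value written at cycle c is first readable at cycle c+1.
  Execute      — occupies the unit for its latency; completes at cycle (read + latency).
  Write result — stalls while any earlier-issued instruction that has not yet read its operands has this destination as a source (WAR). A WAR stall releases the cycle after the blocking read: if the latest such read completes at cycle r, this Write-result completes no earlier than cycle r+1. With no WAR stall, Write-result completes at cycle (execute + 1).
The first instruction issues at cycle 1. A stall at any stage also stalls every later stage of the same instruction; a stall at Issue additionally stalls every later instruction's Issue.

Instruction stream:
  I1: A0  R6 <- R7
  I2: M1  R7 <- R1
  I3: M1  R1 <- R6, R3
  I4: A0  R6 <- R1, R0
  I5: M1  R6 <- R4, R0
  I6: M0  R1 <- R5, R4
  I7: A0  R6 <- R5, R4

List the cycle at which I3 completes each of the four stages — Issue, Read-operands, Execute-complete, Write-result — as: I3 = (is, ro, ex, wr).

I3 = (10, 11, 16, 17)

c1: I1→A0
c2: I1 RO | I2→M1
c3: I1 EX | I2 RO
c4: I1 WR R6
c8: I2 EX
c9: I2 WR R7
c10: I3→M1
c11: I3 RO | I4→A0
c16: I3 EX
c17: I3 WR R1
c18: I4 RO
c19: I4 EX
c20: I4 WR R6
c21: I5→M1
c22: I5 RO | I6→M0
c23: I6 RO
c27: I5 EX
c28: I5 WR R6 | I6 EX
c29: I6 WR R1 | I7→A0
c30: I7 RO
c31: I7 EX
c32: I7 WR R6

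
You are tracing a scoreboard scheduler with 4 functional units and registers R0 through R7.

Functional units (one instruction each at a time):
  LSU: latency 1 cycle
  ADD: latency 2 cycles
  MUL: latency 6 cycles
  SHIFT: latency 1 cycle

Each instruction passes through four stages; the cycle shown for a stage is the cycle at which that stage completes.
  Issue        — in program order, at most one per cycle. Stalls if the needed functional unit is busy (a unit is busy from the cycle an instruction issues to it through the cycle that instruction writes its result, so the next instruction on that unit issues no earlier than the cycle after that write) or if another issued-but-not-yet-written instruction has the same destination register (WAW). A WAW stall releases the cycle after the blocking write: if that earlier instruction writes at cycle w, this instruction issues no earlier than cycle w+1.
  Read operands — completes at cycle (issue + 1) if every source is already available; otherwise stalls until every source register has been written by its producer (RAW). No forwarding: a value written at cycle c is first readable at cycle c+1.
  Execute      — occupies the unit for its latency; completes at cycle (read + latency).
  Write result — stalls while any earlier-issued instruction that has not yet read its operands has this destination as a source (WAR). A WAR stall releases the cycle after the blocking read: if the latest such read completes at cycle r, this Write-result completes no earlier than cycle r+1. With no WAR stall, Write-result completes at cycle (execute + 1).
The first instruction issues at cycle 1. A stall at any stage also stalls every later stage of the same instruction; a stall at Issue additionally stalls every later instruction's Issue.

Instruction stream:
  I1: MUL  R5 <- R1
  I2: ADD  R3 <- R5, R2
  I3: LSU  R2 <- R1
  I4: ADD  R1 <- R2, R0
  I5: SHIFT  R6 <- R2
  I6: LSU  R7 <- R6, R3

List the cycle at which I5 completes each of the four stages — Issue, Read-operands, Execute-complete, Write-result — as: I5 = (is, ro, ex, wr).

[I1] 1/2/8/9
[I2] 2/10/12/13  (RAW R5: wait I1 write@9)
[I3] 3/4/5/11  (WAR R2: wait I2 read@10)
[I4] 14/15/17/18  (struct: ADD busy until I2 writes@13)
[I5] 15/16/17/18
[I6] 16/19/20/21  (RAW R6: wait I5 write@18)

I5 = (15, 16, 17, 18)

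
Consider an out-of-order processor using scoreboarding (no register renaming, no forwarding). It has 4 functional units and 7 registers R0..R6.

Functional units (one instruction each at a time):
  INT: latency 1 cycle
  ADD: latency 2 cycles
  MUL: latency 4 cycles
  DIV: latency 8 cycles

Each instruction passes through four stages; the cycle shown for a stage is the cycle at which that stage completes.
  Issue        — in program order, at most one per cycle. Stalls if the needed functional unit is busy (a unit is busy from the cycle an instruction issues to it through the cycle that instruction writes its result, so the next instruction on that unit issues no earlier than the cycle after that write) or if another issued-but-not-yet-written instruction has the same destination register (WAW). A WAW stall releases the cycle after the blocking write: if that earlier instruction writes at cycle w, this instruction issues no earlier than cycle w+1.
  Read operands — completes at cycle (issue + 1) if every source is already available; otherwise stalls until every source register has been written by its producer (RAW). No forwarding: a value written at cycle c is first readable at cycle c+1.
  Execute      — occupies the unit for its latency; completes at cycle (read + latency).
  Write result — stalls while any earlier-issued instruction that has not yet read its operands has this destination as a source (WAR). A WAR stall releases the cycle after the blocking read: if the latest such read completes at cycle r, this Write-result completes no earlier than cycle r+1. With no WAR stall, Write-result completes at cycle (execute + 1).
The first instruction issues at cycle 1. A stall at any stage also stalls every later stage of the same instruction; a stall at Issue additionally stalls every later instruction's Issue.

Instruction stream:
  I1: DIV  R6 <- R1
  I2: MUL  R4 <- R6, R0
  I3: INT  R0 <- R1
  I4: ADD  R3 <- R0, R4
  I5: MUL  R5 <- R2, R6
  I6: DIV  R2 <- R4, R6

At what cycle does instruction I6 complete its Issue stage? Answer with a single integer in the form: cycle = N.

cycle 1: I1 issues→DIV
cycle 2: I1 reads, I2 issues→MUL
cycle 3: I3 issues→INT
cycle 4: I3 reads, I4 issues→ADD
cycle 5: I3 exec-done
cycle 10: I1 exec-done
cycle 11: I1 writes R6
cycle 12: I2 reads
cycle 13: I3 writes R0
cycle 16: I2 exec-done
cycle 17: I2 writes R4
cycle 18: I4 reads, I5 issues→MUL
cycle 19: I5 reads, I6 issues→DIV
cycle 20: I4 exec-done, I6 reads
cycle 21: I4 writes R3
cycle 23: I5 exec-done
cycle 24: I5 writes R5
cycle 28: I6 exec-done
cycle 29: I6 writes R2

cycle = 19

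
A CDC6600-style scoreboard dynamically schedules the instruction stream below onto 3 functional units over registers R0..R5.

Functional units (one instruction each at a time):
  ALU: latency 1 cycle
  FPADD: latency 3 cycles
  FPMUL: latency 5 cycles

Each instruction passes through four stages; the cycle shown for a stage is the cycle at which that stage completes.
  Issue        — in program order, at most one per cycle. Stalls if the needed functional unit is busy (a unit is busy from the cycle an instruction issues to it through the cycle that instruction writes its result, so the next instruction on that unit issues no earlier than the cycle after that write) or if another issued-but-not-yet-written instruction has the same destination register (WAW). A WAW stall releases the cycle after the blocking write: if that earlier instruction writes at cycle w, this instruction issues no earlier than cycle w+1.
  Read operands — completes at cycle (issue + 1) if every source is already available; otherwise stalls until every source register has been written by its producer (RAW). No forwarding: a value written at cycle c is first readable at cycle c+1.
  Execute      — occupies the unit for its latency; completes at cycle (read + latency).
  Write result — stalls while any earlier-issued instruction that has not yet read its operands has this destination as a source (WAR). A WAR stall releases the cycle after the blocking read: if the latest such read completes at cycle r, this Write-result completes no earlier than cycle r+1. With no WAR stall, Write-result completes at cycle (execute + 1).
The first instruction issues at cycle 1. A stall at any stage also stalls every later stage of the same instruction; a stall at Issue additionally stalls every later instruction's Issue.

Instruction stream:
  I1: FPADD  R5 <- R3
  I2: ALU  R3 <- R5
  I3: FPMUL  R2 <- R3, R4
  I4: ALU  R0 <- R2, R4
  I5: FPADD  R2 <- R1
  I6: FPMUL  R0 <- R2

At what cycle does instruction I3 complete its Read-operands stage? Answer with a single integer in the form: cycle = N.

cycle = 10

cycle 1: I1 dispatched to FPADD
cycle 2: I1 operands ready | I2 dispatched to ALU
cycle 3: I3 dispatched to FPMUL
cycle 5: I1 complete
cycle 6: R5←I1
cycle 7: I2 operands ready
cycle 8: I2 complete
cycle 9: R3←I2
cycle 10: I3 operands ready | I4 dispatched to ALU
cycle 15: I3 complete
cycle 16: R2←I3
cycle 17: I4 operands ready | I5 dispatched to FPADD
cycle 18: I4 complete | I5 operands ready
cycle 19: R0←I4
cycle 20: I6 dispatched to FPMUL
cycle 21: I5 complete
cycle 22: R2←I5
cycle 23: I6 operands ready
cycle 28: I6 complete
cycle 29: R0←I6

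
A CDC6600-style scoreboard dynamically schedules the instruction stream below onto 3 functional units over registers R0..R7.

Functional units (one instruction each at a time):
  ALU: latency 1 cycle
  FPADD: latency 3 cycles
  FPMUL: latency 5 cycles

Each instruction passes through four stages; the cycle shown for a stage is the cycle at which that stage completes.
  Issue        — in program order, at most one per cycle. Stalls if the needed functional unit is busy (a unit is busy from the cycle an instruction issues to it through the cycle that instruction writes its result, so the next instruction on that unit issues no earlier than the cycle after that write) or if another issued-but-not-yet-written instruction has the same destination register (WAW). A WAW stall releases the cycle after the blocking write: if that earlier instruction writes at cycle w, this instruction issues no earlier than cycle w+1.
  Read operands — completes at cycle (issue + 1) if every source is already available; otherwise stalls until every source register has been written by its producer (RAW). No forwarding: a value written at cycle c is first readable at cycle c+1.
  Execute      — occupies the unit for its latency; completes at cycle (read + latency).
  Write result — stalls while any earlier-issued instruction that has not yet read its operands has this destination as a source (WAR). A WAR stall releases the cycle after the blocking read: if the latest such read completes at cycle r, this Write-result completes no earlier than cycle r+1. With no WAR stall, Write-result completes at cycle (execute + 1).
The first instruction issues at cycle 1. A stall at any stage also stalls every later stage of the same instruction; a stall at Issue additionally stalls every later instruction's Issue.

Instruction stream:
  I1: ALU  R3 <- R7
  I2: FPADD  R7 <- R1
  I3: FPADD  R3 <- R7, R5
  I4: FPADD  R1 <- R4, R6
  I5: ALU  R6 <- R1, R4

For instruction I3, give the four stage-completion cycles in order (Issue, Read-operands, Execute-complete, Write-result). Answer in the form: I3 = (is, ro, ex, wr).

  I1 | 1 | 2 | 3 | 4
  I2 | 2 | 3 | 6 | 7
  I3 | 8 | 9 | 12 | 13   struct: FPADD busy until I2 writes@7
  I4 | 14 | 15 | 18 | 19   struct: FPADD busy until I3 writes@13
  I5 | 15 | 20 | 21 | 22   RAW R1: wait I4 write@19

I3 = (8, 9, 12, 13)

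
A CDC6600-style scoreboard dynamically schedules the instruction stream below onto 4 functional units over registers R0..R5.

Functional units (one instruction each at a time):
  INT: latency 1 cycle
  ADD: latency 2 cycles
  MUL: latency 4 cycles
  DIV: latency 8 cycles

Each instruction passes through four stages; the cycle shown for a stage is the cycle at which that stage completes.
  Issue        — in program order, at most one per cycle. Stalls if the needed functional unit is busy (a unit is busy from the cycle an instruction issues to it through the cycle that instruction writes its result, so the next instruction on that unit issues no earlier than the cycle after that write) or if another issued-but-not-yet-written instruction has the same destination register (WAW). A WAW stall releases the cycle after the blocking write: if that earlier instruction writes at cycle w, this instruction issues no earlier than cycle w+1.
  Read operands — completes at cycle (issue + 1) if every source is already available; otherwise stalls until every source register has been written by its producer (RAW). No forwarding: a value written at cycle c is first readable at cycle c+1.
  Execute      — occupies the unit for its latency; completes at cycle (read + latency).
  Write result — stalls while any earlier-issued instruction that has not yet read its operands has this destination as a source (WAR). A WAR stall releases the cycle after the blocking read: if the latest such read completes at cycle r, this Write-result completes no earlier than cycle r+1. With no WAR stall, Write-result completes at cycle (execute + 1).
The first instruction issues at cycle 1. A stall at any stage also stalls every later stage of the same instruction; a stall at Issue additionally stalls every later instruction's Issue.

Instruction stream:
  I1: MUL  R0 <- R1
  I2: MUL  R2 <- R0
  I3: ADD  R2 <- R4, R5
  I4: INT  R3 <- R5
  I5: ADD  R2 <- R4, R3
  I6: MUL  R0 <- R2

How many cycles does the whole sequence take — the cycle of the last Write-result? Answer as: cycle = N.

t=1  I1 issues→MUL
t=2  I1 reads
t=6  I1 exec-done
t=7  I1 writes R0
t=8  I2 issues→MUL
t=9  I2 reads
t=13  I2 exec-done
t=14  I2 writes R2
t=15  I3 issues→ADD
t=16  I3 reads | I4 issues→INT
t=17  I4 reads
t=18  I3 exec-done | I4 exec-done
t=19  I3 writes R2 | I4 writes R3
t=20  I5 issues→ADD
t=21  I5 reads | I6 issues→MUL
t=23  I5 exec-done
t=24  I5 writes R2
t=25  I6 reads
t=29  I6 exec-done
t=30  I6 writes R0

cycle = 30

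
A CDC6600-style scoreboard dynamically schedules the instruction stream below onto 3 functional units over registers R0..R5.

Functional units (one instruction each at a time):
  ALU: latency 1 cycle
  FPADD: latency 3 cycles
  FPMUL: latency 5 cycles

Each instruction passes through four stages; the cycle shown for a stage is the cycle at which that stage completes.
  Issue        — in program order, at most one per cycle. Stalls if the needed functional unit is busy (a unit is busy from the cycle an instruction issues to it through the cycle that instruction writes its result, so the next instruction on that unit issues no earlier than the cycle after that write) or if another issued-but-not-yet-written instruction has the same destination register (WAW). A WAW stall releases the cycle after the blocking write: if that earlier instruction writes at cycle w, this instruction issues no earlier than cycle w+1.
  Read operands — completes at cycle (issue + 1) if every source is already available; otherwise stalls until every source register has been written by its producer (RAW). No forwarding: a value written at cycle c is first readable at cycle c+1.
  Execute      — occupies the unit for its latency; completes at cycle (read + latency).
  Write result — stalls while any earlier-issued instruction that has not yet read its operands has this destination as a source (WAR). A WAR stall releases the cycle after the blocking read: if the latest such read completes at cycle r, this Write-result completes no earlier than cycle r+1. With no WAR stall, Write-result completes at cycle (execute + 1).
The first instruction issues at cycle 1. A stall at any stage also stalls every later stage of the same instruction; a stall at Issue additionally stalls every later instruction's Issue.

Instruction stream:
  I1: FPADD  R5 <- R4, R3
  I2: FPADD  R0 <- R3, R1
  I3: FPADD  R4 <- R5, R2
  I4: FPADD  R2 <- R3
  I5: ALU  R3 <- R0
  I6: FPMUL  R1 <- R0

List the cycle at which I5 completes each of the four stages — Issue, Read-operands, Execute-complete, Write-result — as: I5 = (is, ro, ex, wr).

c1: issue I1 (FPADD)
c2: I1 read-ops
c5: I1 finished on FPADD
c6: I1→R5
c7: issue I2 (FPADD)
c8: I2 read-ops
c11: I2 finished on FPADD
c12: I2→R0
c13: issue I3 (FPADD)
c14: I3 read-ops
c17: I3 finished on FPADD
c18: I3→R4
c19: issue I4 (FPADD)
c20: I4 read-ops, issue I5 (ALU)
c21: I5 read-ops, issue I6 (FPMUL)
c22: I5 finished on ALU, I6 read-ops
c23: I4 finished on FPADD, I5→R3
c24: I4→R2
c27: I6 finished on FPMUL
c28: I6→R1

I5 = (20, 21, 22, 23)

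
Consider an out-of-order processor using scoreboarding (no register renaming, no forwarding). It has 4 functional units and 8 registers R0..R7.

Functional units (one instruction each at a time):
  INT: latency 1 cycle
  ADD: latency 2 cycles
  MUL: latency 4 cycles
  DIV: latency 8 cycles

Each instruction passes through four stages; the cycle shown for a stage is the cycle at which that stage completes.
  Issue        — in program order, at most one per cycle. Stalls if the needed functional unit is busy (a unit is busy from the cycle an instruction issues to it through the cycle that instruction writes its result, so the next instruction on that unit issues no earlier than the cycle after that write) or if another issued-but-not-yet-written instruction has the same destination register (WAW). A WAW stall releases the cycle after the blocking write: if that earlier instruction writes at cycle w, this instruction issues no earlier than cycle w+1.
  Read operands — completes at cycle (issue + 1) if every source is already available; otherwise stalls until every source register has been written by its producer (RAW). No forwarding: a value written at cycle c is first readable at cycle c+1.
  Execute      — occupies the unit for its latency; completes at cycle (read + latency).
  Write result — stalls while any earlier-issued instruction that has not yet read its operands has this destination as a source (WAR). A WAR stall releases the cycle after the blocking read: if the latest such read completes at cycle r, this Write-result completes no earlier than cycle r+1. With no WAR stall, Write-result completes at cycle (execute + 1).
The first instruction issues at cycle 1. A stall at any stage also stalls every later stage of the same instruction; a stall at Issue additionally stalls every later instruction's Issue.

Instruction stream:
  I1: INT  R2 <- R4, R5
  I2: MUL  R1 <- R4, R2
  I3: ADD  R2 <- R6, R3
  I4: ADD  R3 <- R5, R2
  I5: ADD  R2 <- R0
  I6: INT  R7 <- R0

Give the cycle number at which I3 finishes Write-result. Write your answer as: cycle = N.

t=1  I1 dispatched to INT
t=2  I1 operands ready · I2 dispatched to MUL
t=3  I1 complete
t=4  R2←I1
t=5  I2 operands ready · I3 dispatched to ADD
t=6  I3 operands ready
t=8  I3 complete
t=9  I2 complete · R2←I3
t=10  R1←I2 · I4 dispatched to ADD
t=11  I4 operands ready
t=13  I4 complete
t=14  R3←I4
t=15  I5 dispatched to ADD
t=16  I5 operands ready · I6 dispatched to INT
t=17  I6 operands ready
t=18  I5 complete · I6 complete
t=19  R2←I5 · R7←I6

cycle = 9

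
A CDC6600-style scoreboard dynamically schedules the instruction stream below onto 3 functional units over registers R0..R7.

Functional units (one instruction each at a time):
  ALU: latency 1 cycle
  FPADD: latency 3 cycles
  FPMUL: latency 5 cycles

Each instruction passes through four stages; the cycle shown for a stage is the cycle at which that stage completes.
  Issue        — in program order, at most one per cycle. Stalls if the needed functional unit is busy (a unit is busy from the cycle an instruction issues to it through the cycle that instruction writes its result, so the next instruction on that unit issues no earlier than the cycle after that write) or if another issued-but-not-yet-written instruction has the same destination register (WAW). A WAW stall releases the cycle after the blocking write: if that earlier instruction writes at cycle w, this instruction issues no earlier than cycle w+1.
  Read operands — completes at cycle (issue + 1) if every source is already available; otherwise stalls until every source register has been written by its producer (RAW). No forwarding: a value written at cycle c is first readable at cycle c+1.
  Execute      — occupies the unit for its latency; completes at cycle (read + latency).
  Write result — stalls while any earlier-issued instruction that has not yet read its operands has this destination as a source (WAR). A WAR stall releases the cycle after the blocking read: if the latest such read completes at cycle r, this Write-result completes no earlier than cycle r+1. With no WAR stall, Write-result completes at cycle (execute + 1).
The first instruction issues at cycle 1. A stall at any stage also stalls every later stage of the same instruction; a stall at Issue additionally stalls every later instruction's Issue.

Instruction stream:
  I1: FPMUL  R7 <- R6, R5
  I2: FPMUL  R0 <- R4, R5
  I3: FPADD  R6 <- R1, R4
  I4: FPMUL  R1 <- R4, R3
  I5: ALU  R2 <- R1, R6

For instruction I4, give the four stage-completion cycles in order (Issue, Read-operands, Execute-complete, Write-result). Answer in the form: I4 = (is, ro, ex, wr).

I4 = (17, 18, 23, 24)

[I1] 1/2/7/8
[I2] 9/10/15/16  (struct: FPMUL busy until I1 writes@8)
[I3] 10/11/14/15
[I4] 17/18/23/24  (struct: FPMUL busy until I2 writes@16)
[I5] 18/25/26/27  (RAW R1: wait I4 write@24)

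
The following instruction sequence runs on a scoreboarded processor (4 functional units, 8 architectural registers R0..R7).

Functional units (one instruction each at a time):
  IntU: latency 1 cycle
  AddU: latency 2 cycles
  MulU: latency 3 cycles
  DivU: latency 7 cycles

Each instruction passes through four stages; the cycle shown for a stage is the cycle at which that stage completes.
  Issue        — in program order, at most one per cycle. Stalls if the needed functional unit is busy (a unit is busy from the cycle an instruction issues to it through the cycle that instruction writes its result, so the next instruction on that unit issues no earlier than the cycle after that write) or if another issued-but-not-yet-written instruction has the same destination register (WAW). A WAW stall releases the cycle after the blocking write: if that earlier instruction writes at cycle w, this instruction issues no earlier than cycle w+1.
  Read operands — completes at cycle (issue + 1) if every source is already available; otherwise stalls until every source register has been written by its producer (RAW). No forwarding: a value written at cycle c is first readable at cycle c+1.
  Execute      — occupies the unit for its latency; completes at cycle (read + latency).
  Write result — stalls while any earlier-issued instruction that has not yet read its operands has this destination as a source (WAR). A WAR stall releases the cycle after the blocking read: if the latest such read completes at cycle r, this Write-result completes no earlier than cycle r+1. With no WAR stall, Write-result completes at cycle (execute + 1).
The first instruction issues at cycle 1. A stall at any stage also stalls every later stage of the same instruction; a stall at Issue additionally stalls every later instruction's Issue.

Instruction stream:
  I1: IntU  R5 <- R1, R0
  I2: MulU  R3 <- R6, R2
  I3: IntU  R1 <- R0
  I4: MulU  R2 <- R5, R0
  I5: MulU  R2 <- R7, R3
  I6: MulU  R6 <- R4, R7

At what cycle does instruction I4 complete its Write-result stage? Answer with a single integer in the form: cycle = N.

cycle = 13

t=1  I1 dispatched to IntU
t=2  I1 operands ready; I2 dispatched to MulU
t=3  I1 complete; I2 operands ready
t=4  R5←I1
t=5  I3 dispatched to IntU
t=6  I2 complete; I3 operands ready
t=7  R3←I2; I3 complete
t=8  R1←I3; I4 dispatched to MulU
t=9  I4 operands ready
t=12  I4 complete
t=13  R2←I4
t=14  I5 dispatched to MulU
t=15  I5 operands ready
t=18  I5 complete
t=19  R2←I5
t=20  I6 dispatched to MulU
t=21  I6 operands ready
t=24  I6 complete
t=25  R6←I6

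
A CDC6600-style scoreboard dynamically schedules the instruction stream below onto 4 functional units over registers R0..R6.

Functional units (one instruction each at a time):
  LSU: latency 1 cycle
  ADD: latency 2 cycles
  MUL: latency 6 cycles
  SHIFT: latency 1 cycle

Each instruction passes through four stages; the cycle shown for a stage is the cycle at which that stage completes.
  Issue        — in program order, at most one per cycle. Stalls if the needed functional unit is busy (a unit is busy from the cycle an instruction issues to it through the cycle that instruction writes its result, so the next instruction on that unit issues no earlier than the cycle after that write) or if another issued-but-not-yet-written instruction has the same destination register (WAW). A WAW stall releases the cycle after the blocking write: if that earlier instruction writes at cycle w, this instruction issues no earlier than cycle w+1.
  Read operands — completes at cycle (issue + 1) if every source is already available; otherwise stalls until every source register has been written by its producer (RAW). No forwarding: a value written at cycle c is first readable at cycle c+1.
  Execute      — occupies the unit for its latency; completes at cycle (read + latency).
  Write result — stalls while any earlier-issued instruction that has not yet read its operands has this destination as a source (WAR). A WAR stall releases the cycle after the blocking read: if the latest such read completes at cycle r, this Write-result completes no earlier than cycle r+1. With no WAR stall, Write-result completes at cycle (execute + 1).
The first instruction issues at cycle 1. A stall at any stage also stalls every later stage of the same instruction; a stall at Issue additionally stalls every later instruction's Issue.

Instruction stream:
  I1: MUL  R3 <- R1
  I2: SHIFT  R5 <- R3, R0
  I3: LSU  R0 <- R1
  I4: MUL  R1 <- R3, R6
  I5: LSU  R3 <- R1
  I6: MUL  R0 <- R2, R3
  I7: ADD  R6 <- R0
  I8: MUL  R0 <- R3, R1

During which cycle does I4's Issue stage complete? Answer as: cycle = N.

cycle = 10

c1: I1 dispatched to MUL
c2: I1 operands ready | I2 dispatched to SHIFT
c3: I3 dispatched to LSU
c4: I3 operands ready
c5: I3 complete
c8: I1 complete
c9: R3←I1
c10: I2 operands ready | I4 dispatched to MUL
c11: I2 complete | R0←I3 | I4 operands ready
c12: R5←I2 | I5 dispatched to LSU
c17: I4 complete
c18: R1←I4
c19: I5 operands ready | I6 dispatched to MUL
c20: I5 complete | I7 dispatched to ADD
c21: R3←I5
c22: I6 operands ready
c28: I6 complete
c29: R0←I6
c30: I7 operands ready | I8 dispatched to MUL
c31: I8 operands ready
c32: I7 complete
c33: R6←I7
c37: I8 complete
c38: R0←I8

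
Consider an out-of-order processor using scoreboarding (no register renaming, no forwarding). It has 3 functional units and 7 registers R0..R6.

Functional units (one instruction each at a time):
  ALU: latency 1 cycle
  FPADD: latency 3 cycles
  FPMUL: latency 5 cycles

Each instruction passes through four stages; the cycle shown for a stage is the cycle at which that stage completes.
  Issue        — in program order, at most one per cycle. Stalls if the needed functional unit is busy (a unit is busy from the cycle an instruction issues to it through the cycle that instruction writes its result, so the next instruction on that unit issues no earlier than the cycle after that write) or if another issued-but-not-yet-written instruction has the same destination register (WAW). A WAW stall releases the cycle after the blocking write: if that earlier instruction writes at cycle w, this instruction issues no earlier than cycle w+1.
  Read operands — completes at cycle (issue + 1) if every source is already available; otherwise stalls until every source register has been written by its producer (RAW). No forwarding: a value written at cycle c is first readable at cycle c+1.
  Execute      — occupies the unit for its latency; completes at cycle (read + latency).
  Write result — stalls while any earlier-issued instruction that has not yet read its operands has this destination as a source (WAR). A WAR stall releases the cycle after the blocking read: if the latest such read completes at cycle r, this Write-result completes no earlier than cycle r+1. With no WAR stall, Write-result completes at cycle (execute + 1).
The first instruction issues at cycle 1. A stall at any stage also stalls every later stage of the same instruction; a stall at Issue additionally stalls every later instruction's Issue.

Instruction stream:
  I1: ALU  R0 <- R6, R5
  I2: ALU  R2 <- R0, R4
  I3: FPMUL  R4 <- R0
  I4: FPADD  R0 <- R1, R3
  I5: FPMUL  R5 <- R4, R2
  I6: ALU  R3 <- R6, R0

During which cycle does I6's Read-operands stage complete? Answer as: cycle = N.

[1] I1 issues→ALU
[2] I1 reads
[3] I1 exec-done
[4] I1 writes R0
[5] I2 issues→ALU
[6] I2 reads, I3 issues→FPMUL
[7] I2 exec-done, I3 reads, I4 issues→FPADD
[8] I2 writes R2, I4 reads
[11] I4 exec-done
[12] I3 exec-done, I4 writes R0
[13] I3 writes R4
[14] I5 issues→FPMUL
[15] I5 reads, I6 issues→ALU
[16] I6 reads
[17] I6 exec-done
[18] I6 writes R3
[20] I5 exec-done
[21] I5 writes R5

cycle = 16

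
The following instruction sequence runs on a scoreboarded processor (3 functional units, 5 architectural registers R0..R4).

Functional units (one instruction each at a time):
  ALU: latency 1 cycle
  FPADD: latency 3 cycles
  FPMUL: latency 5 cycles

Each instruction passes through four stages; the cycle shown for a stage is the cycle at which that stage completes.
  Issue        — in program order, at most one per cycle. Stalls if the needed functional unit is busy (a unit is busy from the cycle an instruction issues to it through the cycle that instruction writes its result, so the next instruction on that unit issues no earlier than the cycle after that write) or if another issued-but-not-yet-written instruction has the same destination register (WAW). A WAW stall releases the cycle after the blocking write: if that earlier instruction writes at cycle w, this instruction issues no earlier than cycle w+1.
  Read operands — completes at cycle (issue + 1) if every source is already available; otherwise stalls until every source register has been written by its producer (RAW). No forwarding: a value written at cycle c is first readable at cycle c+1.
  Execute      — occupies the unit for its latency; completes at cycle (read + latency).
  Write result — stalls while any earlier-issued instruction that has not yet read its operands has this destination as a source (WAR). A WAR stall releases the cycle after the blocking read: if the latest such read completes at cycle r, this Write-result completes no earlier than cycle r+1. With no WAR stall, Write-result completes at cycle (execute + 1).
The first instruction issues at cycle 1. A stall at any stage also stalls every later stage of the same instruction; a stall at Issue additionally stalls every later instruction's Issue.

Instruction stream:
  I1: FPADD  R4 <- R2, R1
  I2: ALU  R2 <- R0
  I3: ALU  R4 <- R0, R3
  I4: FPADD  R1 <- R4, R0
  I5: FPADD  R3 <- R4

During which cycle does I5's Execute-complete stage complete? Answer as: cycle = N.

cycle = 20

I1  is:1  ro:2  ex:5  wr:6
I2  is:2  ro:3  ex:4  wr:5
I3  is:7  ro:8  ex:9  wr:10  — WAW R4: wait I1 write@6
I4  is:8  ro:11  ex:14  wr:15  — RAW R4: wait I3 write@10
I5  is:16  ro:17  ex:20  wr:21  — struct: FPADD busy until I4 writes@15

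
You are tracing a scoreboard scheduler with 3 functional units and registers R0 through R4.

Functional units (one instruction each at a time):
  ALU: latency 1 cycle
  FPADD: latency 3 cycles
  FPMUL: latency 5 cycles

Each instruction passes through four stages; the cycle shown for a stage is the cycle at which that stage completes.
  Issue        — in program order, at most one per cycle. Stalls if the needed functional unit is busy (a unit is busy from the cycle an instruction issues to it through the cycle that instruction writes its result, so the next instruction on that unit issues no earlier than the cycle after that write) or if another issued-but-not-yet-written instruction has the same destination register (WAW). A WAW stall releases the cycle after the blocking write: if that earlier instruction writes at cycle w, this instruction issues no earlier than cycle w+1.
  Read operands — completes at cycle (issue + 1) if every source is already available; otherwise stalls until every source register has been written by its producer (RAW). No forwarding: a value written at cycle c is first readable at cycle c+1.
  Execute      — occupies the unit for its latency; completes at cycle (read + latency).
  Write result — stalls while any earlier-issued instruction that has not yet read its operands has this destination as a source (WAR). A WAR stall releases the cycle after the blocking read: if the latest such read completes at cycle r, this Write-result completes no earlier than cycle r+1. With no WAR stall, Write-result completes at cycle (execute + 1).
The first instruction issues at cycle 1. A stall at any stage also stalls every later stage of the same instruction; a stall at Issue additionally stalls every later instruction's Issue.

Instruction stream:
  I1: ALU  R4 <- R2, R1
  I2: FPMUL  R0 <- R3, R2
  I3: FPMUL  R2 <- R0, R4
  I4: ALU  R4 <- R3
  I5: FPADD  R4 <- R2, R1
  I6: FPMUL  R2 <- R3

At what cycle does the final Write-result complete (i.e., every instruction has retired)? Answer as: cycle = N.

[1] I1 dispatched to ALU
[2] I1 operands ready, I2 dispatched to FPMUL
[3] I1 complete, I2 operands ready
[4] R4←I1
[8] I2 complete
[9] R0←I2
[10] I3 dispatched to FPMUL
[11] I3 operands ready, I4 dispatched to ALU
[12] I4 operands ready
[13] I4 complete
[14] R4←I4
[15] I5 dispatched to FPADD
[16] I3 complete
[17] R2←I3
[18] I5 operands ready, I6 dispatched to FPMUL
[19] I6 operands ready
[21] I5 complete
[22] R4←I5
[24] I6 complete
[25] R2←I6

cycle = 25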